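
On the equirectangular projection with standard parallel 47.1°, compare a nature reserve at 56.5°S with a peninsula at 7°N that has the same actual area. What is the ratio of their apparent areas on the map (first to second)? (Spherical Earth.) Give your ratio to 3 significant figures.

With standard parallel φ₀ = 47.1°, the equirectangular projection gives x = Rλ cos φ₀, y = Rφ, so h = 1 and k = cos 47.1° / cos φ.
Areal scale at 56.5°: h·k = 1.000 × 1.233 = 1.233.
Areal scale at 7°: h·k = 1.000 × 0.6858 = 0.6858.
Ratio = 1.233/0.6858 ≈ 1.80.

1.80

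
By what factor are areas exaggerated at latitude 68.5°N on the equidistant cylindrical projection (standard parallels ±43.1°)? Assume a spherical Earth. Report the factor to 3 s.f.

With standard parallel φ₀ = 43.1°, the equirectangular projection gives x = Rλ cos φ₀, y = Rφ, so h = 1 and k = cos 43.1° / cos φ.
Areal scale = h·k = 1 × cos φ₀ / cos φ; at 68.5°, h = 1.000, k = 1.992, so h·k = 1.992.

1.99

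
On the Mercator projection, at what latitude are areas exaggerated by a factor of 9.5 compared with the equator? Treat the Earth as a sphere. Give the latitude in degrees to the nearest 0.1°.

Mercator areal scale is sec²φ.
sec²φ = 9.5  ⇒  cos²φ = 0.1053  ⇒  cos φ = 0.3244.
φ = arccos(0.3244) ≈ 71.1°.

71.1°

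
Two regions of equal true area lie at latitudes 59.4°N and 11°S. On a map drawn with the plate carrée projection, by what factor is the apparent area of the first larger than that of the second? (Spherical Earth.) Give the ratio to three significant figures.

Plate carrée maps x = Rλ, y = Rφ. The meridian scale is h = 1 and the parallel scale is k = 1/cos φ = sec φ.
Areal scale at 59.4°: h·k = 1.000 × 1.964 = 1.964.
Areal scale at 11°: h·k = 1.000 × 1.019 = 1.019.
Ratio = 1.964/1.019 ≈ 1.93.

1.93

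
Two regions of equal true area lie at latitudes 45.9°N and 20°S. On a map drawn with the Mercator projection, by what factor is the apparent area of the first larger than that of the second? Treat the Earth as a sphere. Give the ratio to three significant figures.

On Mercator, area is exaggerated by sec²φ = 1/cos²φ.
At 45.9°: sec²(45.9°) = 1/0.6959² = 2.065.
At 20°: sec²(20°) = 1/0.9397² = 1.132.
Ratio = 2.065/1.132 = cos²(20°)/cos²(45.9°) ≈ 1.82.

1.82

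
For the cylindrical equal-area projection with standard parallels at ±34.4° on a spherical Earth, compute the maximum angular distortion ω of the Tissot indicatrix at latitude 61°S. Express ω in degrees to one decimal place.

58.3°

For cylindrical equal-area with standard parallel φ₀, h = cos φ / cos φ₀ and k = cos φ₀ / cos φ, so h·k = 1.
At 61°: h = 0.5876, k = 1.702; principal scales a = 1.702, b = 0.5876.
sin(ω/2) = (a − b)/(a + b) = 1.114/2.290 = 0.4867, so ω = 2 arcsin(0.4867) ≈ 58.3°.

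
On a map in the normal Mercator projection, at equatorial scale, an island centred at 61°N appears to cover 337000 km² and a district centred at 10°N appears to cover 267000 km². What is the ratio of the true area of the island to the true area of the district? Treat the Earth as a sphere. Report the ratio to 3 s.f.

Since Mercator area scale is 1/cos²φ, the true area equals the apparent area multiplied by cos²φ.
True area of island: 337000 × cos²(61°) = 337000 × 0.2350 = 79210 km².
True area of district: 267000 × cos²(10°) = 267000 × 0.9698 = 258900 km².
Ratio = 79210 / 258900 ≈ 0.306.

0.306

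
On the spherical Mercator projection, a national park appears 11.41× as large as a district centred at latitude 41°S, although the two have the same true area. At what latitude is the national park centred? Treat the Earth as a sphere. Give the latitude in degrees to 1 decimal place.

On Mercator, (apparent₁)/(apparent₂) = sec²φ₁ / sec²φ₂ when true areas are equal.
cos²φ₂ / cos²φ₁ = 11.41  ⇒  cos φ₁ = cos 41° / √11.41 = 0.7547/3.378 = 0.2234.
φ₁ = arccos(0.2234) ≈ 77.1°.

77.1°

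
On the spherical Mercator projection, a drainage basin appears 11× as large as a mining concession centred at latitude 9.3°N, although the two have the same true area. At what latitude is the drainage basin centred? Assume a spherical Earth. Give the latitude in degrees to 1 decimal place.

Mercator areal scale is sec²φ, so apparent-area ratio = sec²φ₁ / sec²φ₂ = cos²φ₂ / cos²φ₁.
cos²φ₂ / cos²φ₁ = 11  ⇒  cos φ₁ = cos 9.3° / √11 = 0.9869/3.317 = 0.2975.
φ₁ = arccos(0.2975) ≈ 72.7°.

72.7°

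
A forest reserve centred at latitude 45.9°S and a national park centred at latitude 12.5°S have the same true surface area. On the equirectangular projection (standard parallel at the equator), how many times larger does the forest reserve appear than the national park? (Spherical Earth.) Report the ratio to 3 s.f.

1.40

In the plate carrée (x = Rλ, y = Rφ), meridians are true-scale (h = 1) and parallels are stretched by k = sec φ.
Areal scale at 45.9°: h·k = 1.000 × 1.437 = 1.437.
Areal scale at 12.5°: h·k = 1.000 × 1.024 = 1.024.
Ratio = 1.437/1.024 ≈ 1.40.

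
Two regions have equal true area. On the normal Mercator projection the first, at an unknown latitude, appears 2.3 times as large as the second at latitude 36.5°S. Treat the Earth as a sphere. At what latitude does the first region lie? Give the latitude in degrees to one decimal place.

For equal true areas on Mercator, apparent areas scale as sec²φ, so the ratio is cos²φ₂ / cos²φ₁.
cos²φ₂ / cos²φ₁ = 2.3  ⇒  cos φ₁ = cos 36.5° / √2.3 = 0.8039/1.517 = 0.5300.
φ₁ = arccos(0.5300) ≈ 58.0°.

58.0°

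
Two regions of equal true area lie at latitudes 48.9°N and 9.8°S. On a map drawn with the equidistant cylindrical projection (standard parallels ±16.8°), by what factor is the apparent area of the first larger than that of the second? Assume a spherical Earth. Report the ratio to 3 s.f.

The equidistant cylindrical projection with φ₀ = 16.8° has h = 1 (meridians true) and k = cos φ₀ / cos φ along parallels.
Areal scale at 48.9°: h·k = 1.000 × 1.456 = 1.456.
Areal scale at 9.8°: h·k = 1.000 × 0.9715 = 0.9715.
Ratio = 1.456/0.9715 ≈ 1.50.

1.50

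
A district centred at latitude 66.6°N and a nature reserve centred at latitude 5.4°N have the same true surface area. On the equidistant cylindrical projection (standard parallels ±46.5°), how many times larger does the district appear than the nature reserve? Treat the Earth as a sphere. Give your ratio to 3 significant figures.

2.51

With standard parallel φ₀ = 46.5°, the equirectangular projection gives x = Rλ cos φ₀, y = Rφ, so h = 1 and k = cos 46.5° / cos φ.
Areal scale at 66.6°: h·k = 1.000 × 1.733 = 1.733.
Areal scale at 5.4°: h·k = 1.000 × 0.6914 = 0.6914.
Ratio = 1.733/0.6914 ≈ 2.51.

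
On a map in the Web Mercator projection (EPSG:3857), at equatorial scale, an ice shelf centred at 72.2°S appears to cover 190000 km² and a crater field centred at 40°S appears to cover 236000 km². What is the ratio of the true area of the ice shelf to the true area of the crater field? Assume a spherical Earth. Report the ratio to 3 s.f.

On Mercator the areal scale is sec²φ, so true area = apparent × cos²φ.
True area of ice shelf: 190000 × cos²(72.2°) = 190000 × 0.09345 = 17760 km².
True area of crater field: 236000 × cos²(40°) = 236000 × 0.5868 = 138500 km².
Ratio = 17760 / 138500 ≈ 0.128.

0.128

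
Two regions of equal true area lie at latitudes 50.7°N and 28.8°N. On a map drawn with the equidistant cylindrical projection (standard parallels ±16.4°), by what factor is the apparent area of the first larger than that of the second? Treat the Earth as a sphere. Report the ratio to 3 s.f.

In the equirectangular projection with standard parallel φ₀ = 16.4° (x = Rλ cos φ₀, y = Rφ), meridians are true-scale (h = 1) and the parallel scale is k = cos φ₀ / cos φ.
Areal scale at 50.7°: h·k = 1.000 × 1.515 = 1.515.
Areal scale at 28.8°: h·k = 1.000 × 1.095 = 1.095.
Ratio = 1.515/1.095 ≈ 1.38.

1.38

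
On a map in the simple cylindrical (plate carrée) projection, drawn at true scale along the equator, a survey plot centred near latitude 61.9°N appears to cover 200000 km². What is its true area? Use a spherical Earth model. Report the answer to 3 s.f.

94200 km²

Plate carrée maps x = Rλ, y = Rφ. The meridian scale is h = 1 and the parallel scale is k = 1/cos φ = sec φ.
Areal scale = h·k = 1 × sec φ; at 61.9°, h = 1.000, k = 2.123, so h·k = 2.123.
True area = apparent / (areal scale) = 200000 / 2.123 ≈ 94200 km².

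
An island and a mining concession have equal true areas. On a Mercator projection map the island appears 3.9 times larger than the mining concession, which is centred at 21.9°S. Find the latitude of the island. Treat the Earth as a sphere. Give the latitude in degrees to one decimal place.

62.0°

For equal true areas on Mercator, apparent areas scale as sec²φ, so the ratio is cos²φ₂ / cos²φ₁.
cos²φ₂ / cos²φ₁ = 3.9  ⇒  cos φ₁ = cos 21.9° / √3.9 = 0.9278/1.975 = 0.4698.
φ₁ = arccos(0.4698) ≈ 62.0°.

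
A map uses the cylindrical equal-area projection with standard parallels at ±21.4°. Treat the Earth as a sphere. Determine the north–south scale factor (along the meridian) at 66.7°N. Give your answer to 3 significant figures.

0.425

Cylindrical equal-area (φ₀ = 21.4°): h = cos φ / cos 21.4° along meridians, k = cos 21.4° / cos φ along parallels; h·k = 1.
h = cos 66.7° / cos 21.4° = 0.3955/0.9311 = 0.4248.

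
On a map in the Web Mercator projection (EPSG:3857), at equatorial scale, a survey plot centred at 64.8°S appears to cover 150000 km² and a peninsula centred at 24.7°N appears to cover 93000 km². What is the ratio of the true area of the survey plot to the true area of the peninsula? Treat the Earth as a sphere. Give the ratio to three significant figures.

0.354

On Mercator the areal scale is sec²φ, so true area = apparent × cos²φ.
True area of survey plot: 150000 × cos²(64.8°) = 150000 × 0.1813 = 27190 km².
True area of peninsula: 93000 × cos²(24.7°) = 93000 × 0.8254 = 76760 km².
Ratio = 27190 / 76760 ≈ 0.354.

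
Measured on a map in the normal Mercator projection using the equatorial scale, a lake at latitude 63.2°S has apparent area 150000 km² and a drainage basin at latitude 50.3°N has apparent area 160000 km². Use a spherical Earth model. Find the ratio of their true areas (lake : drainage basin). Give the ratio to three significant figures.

0.467

Since Mercator area scale is 1/cos²φ, the true area equals the apparent area multiplied by cos²φ.
True area of lake: 150000 × cos²(63.2°) = 150000 × 0.2033 = 30490 km².
True area of drainage basin: 160000 × cos²(50.3°) = 160000 × 0.4080 = 65280 km².
Ratio = 30490 / 65280 ≈ 0.467.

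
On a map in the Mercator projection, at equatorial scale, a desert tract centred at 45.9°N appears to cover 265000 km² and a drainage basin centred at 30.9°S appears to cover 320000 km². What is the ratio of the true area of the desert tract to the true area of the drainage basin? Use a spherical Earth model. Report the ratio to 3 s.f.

0.545

On Mercator the areal scale is sec²φ, so true area = apparent × cos²φ.
True area of desert tract: 265000 × cos²(45.9°) = 265000 × 0.4843 = 128300 km².
True area of drainage basin: 320000 × cos²(30.9°) = 320000 × 0.7363 = 235600 km².
Ratio = 128300 / 235600 ≈ 0.545.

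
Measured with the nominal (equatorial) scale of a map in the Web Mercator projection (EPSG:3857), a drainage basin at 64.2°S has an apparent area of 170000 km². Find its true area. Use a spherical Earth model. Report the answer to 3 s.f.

Mercator is conformal, so the point scale is isotropic: h = k = sec φ = 1/cos φ.
Areal scale = k² = sec²φ = 1/cos²(64.2°) = 1/0.4352² = 5.279.
True area = apparent / (areal scale) = 170000 / 5.279 ≈ 32200 km².

32200 km²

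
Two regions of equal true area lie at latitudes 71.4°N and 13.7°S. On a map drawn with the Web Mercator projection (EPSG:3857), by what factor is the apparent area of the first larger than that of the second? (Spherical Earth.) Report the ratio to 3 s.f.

9.28

On Mercator, area is exaggerated by sec²φ = 1/cos²φ.
At 71.4°: sec²(71.4°) = 1/0.3190² = 9.829.
At 13.7°: sec²(13.7°) = 1/0.9715² = 1.059.
Ratio = 9.829/1.059 = cos²(13.7°)/cos²(71.4°) ≈ 9.28.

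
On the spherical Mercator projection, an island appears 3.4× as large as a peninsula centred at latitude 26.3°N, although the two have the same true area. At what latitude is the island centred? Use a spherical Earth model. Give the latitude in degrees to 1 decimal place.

60.9°

On Mercator, (apparent₁)/(apparent₂) = sec²φ₁ / sec²φ₂ when true areas are equal.
cos²φ₂ / cos²φ₁ = 3.4  ⇒  cos φ₁ = cos 26.3° / √3.4 = 0.8965/1.844 = 0.4862.
φ₁ = arccos(0.4862) ≈ 60.9°.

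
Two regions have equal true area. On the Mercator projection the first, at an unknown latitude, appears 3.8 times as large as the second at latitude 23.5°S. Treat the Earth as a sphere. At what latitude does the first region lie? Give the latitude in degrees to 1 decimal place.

On Mercator, (apparent₁)/(apparent₂) = sec²φ₁ / sec²φ₂ when true areas are equal.
cos²φ₂ / cos²φ₁ = 3.8  ⇒  cos φ₁ = cos 23.5° / √3.8 = 0.9171/1.949 = 0.4704.
φ₁ = arccos(0.4704) ≈ 61.9°.

61.9°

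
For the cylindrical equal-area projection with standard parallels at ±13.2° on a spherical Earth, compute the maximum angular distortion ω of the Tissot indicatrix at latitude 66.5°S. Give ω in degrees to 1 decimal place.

For cylindrical equal-area with standard parallel φ₀, h = cos φ / cos φ₀ and k = cos φ₀ / cos φ, so h·k = 1.
At 66.5°: h = 0.4096, k = 2.442; principal scales a = 2.442, b = 0.4096.
sin(ω/2) = (a − b)/(a + b) = 2.032/2.851 = 0.7127, so ω = 2 arcsin(0.7127) ≈ 90.9°.

90.9°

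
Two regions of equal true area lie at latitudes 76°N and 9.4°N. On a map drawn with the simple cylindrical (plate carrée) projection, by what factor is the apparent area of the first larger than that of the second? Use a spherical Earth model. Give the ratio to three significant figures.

4.08

For the equirectangular projection with φ₀ = 0 (plate carrée), h = 1 along meridians and k = sec φ along parallels.
Areal scale at 76°: h·k = 1.000 × 4.134 = 4.134.
Areal scale at 9.4°: h·k = 1.000 × 1.014 = 1.014.
Ratio = 4.134/1.014 ≈ 4.08.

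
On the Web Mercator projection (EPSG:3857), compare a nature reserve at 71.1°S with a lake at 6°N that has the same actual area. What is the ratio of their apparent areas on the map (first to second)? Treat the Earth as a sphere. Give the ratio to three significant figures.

Mercator areal scale is sec²φ.
At 71.1°: sec²(71.1°) = 1/0.3239² = 9.531.
At 6°: sec²(6°) = 1/0.9945² = 1.011.
Ratio = 9.531/1.011 = cos²(6°)/cos²(71.1°) ≈ 9.43.

9.43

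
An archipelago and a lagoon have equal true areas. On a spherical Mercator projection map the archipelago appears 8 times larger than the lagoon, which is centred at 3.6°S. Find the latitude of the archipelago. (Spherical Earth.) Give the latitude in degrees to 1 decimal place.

69.3°

On Mercator, (apparent₁)/(apparent₂) = sec²φ₁ / sec²φ₂ when true areas are equal.
cos²φ₂ / cos²φ₁ = 8  ⇒  cos φ₁ = cos 3.6° / √8 = 0.9980/2.828 = 0.3529.
φ₁ = arccos(0.3529) ≈ 69.3°.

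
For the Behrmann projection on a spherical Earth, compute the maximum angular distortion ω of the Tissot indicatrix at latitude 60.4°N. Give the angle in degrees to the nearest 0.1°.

The Behrmann projection is cylindrical equal-area with φ₀ = 30°. For cylindrical equal-area with standard parallel φ₀, h = cos φ / cos φ₀ and k = cos φ₀ / cos φ, so h·k = 1.
At 60.4°: h = 0.5704, k = 1.753; principal scales a = 1.753, b = 0.5704.
sin(ω/2) = (a − b)/(a + b) = 1.183/2.324 = 0.5091, so ω = 2 arcsin(0.5091) ≈ 61.2°.

61.2°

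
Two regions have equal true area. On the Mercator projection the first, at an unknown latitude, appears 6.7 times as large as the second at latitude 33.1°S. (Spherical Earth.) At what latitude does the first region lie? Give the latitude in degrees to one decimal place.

71.1°

For equal true areas on Mercator, apparent areas scale as sec²φ, so the ratio is cos²φ₂ / cos²φ₁.
cos²φ₂ / cos²φ₁ = 6.7  ⇒  cos φ₁ = cos 33.1° / √6.7 = 0.8377/2.588 = 0.3236.
φ₁ = arccos(0.3236) ≈ 71.1°.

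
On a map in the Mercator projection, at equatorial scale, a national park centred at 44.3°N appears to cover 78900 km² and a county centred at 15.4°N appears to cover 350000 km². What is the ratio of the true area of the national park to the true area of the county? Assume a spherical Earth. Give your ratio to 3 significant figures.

0.124

Mercator's areal exaggeration is sec²φ; hence true area = (apparent area) · cos²φ.
True area of national park: 78900 × cos²(44.3°) = 78900 × 0.5122 = 40410 km².
True area of county: 350000 × cos²(15.4°) = 350000 × 0.9295 = 325300 km².
Ratio = 40410 / 325300 ≈ 0.124.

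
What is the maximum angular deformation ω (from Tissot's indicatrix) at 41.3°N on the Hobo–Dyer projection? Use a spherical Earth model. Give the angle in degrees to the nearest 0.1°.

6.2°

Hobo–Dyer is a cylindrical equal-area projection with standard parallels at ±37.5°. Cylindrical equal-area (φ₀ = 37.5°): h = cos φ / cos 37.5° along meridians, k = cos 37.5° / cos φ along parallels; h·k = 1.
At 41.3°: h = 0.9469, k = 1.056; principal scales a = 1.056, b = 0.9469.
sin(ω/2) = (a − b)/(a + b) = 0.1091/2.003 = 0.05446, so ω = 2 arcsin(0.05446) ≈ 6.2°.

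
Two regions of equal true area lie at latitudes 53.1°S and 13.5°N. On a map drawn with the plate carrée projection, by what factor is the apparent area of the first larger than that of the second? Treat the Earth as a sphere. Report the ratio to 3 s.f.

1.62

Plate carrée maps x = Rλ, y = Rφ. The meridian scale is h = 1 and the parallel scale is k = 1/cos φ = sec φ.
Areal scale at 53.1°: h·k = 1.000 × 1.666 = 1.666.
Areal scale at 13.5°: h·k = 1.000 × 1.028 = 1.028.
Ratio = 1.666/1.028 ≈ 1.62.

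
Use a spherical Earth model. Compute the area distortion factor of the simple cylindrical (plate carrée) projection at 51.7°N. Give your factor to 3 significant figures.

1.61

For the equirectangular projection with φ₀ = 0 (plate carrée), h = 1 along meridians and k = sec φ along parallels.
Areal scale = h·k = 1 × sec φ; at 51.7°, h = 1.000, k = 1.613, so h·k = 1.613.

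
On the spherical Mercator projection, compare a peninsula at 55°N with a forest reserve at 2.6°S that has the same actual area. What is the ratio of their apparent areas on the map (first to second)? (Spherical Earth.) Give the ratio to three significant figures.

3.03

Mercator is conformal with k = sec φ, so areal scale = k² = sec²φ.
At 55°: sec²(55°) = 1/0.5736² = 3.040.
At 2.6°: sec²(2.6°) = 1/0.9990² = 1.002.
Ratio = 3.040/1.002 = cos²(2.6°)/cos²(55°) ≈ 3.03.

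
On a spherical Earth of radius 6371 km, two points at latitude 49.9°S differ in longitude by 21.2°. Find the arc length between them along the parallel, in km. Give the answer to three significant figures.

Arc length along a parallel = R cos φ · Δλ (with Δλ in radians).
= 6371 × cos 49.9° × (21.2° × π/180) = 6371 × 0.6441 × 0.3700 ≈ 1520 km.

1520 km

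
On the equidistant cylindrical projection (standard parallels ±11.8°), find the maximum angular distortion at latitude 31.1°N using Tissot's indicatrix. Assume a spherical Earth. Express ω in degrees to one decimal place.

The equidistant cylindrical projection with φ₀ = 11.8° has h = 1 (meridians true) and k = cos φ₀ / cos φ along parallels.
At 31.1°: h = 1.000, k = 1.143; principal scales a = 1.143, b = 1.000.
sin(ω/2) = (a − b)/(a + b) = 0.1432/2.143 = 0.06681, so ω = 2 arcsin(0.06681) ≈ 7.7°.

7.7°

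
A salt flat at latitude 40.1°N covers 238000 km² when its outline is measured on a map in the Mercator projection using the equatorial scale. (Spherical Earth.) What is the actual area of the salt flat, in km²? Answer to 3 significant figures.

The Mercator projection is conformal; its linear scale factor is the same in every direction and equals sec φ = 1/cos φ.
Areal scale = k² = sec²φ = 1/cos²(40.1°) = 1/0.7649² = 1.709.
True area = apparent / (areal scale) = 238000 / 1.709 ≈ 139000 km².

139000 km²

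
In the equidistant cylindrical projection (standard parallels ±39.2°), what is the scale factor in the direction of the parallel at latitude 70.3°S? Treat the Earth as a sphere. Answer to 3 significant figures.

2.30

In the equirectangular projection with standard parallel φ₀ = 39.2° (x = Rλ cos φ₀, y = Rφ), meridians are true-scale (h = 1) and the parallel scale is k = cos φ₀ / cos φ.
k = cos 39.2° / cos 70.3° = 0.7749/0.3371 = 2.299.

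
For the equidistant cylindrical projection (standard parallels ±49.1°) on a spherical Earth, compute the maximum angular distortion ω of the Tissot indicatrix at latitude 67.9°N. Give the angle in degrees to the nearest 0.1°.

31.3°

In the equirectangular projection with standard parallel φ₀ = 49.1° (x = Rλ cos φ₀, y = Rφ), meridians are true-scale (h = 1) and the parallel scale is k = cos φ₀ / cos φ.
At 67.9°: h = 1.000, k = 1.740; principal scales a = 1.740, b = 1.000.
sin(ω/2) = (a − b)/(a + b) = 0.7403/2.740 = 0.2702, so ω = 2 arcsin(0.2702) ≈ 31.3°.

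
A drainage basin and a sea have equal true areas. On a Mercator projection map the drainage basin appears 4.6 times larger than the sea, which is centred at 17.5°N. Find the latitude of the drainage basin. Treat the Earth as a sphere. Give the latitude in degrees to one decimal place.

63.6°

For equal true areas on Mercator, apparent areas scale as sec²φ, so the ratio is cos²φ₂ / cos²φ₁.
cos²φ₂ / cos²φ₁ = 4.6  ⇒  cos φ₁ = cos 17.5° / √4.6 = 0.9537/2.145 = 0.4447.
φ₁ = arccos(0.4447) ≈ 63.6°.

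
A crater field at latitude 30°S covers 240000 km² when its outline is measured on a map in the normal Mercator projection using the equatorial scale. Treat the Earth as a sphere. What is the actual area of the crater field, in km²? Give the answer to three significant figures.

180000 km²

Mercator is conformal, so the point scale is isotropic: h = k = sec φ = 1/cos φ.
Areal scale = k² = sec²φ = 1/cos²(30°) = 1/0.8660² = 1.333.
True area = apparent / (areal scale) = 240000 / 1.333 ≈ 180000 km².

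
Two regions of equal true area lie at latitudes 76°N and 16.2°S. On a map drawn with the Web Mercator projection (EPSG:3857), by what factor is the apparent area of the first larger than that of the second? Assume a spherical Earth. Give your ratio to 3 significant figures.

15.8

Mercator areal scale is sec²φ.
At 76°: sec²(76°) = 1/0.2419² = 17.09.
At 16.2°: sec²(16.2°) = 1/0.9603² = 1.084.
Ratio = 17.09/1.084 = cos²(16.2°)/cos²(76°) ≈ 15.8.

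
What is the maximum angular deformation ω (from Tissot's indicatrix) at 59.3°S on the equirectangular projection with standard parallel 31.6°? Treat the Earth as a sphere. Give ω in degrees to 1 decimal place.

In the equirectangular projection with standard parallel φ₀ = 31.6° (x = Rλ cos φ₀, y = Rφ), meridians are true-scale (h = 1) and the parallel scale is k = cos φ₀ / cos φ.
At 59.3°: h = 1.000, k = 1.668; principal scales a = 1.668, b = 1.000.
sin(ω/2) = (a − b)/(a + b) = 0.6683/2.668 = 0.2505, so ω = 2 arcsin(0.2505) ≈ 29.0°.

29.0°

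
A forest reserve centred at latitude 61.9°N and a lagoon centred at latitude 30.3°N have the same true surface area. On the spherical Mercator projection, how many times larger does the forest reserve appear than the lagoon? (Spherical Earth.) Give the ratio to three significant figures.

3.36

Mercator areal scale is sec²φ.
At 61.9°: sec²(61.9°) = 1/0.4710² = 4.508.
At 30.3°: sec²(30.3°) = 1/0.8634² = 1.341.
Ratio = 4.508/1.341 = cos²(30.3°)/cos²(61.9°) ≈ 3.36.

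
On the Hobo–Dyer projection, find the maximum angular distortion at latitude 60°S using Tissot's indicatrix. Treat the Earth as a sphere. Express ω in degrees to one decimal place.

51.1°

The Hobo–Dyer projection is cylindrical equal-area with φ₀ = 37.5°. Cylindrical equal-area (φ₀ = 37.5°): h = cos φ / cos 37.5° along meridians, k = cos 37.5° / cos φ along parallels; h·k = 1.
At 60°: h = 0.6302, k = 1.587; principal scales a = 1.587, b = 0.6302.
sin(ω/2) = (a − b)/(a + b) = 0.9565/2.217 = 0.4314, so ω = 2 arcsin(0.4314) ≈ 51.1°.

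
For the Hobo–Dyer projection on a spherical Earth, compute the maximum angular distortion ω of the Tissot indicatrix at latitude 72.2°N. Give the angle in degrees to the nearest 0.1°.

Hobo–Dyer is a cylindrical equal-area projection with standard parallels at ±37.5°. For cylindrical equal-area with standard parallel φ₀, h = cos φ / cos φ₀ and k = cos φ₀ / cos φ, so h·k = 1.
At 72.2°: h = 0.3853, k = 2.595; principal scales a = 2.595, b = 0.3853.
sin(ω/2) = (a − b)/(a + b) = 2.210/2.981 = 0.7414, so ω = 2 arcsin(0.7414) ≈ 95.7°.

95.7°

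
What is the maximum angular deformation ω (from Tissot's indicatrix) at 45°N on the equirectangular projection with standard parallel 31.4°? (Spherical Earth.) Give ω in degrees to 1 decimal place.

The equidistant cylindrical projection with φ₀ = 31.4° has h = 1 (meridians true) and k = cos φ₀ / cos φ along parallels.
At 45°: h = 1.000, k = 1.207; principal scales a = 1.207, b = 1.000.
sin(ω/2) = (a − b)/(a + b) = 0.2071/2.207 = 0.09383, so ω = 2 arcsin(0.09383) ≈ 10.8°.

10.8°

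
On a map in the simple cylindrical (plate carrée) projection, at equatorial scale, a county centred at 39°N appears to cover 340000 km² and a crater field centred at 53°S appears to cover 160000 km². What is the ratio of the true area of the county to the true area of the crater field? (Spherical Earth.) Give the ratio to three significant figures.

2.74

On the plate carrée, areal scale = h·k = 1 × sec φ, so true area = apparent × cos φ.
True area of county: 340000 × cos(39°) = 340000 × 0.7771 = 264200 km².
True area of crater field: 160000 × cos(53°) = 160000 × 0.6018 = 96290 km².
Ratio = 264200 / 96290 ≈ 2.74.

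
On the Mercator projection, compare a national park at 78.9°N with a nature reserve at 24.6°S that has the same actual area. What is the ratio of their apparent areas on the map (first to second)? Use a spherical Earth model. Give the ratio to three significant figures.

22.3

Mercator is conformal with k = sec φ, so areal scale = k² = sec²φ.
At 78.9°: sec²(78.9°) = 1/0.1925² = 26.98.
At 24.6°: sec²(24.6°) = 1/0.9092² = 1.210.
Ratio = 26.98/1.210 = cos²(24.6°)/cos²(78.9°) ≈ 22.3.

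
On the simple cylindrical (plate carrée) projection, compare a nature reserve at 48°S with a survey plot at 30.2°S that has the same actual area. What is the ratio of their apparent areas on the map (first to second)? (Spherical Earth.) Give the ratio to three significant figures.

In the plate carrée (x = Rλ, y = Rφ), meridians are true-scale (h = 1) and parallels are stretched by k = sec φ.
Areal scale at 48°: h·k = 1.000 × 1.494 = 1.494.
Areal scale at 30.2°: h·k = 1.000 × 1.157 = 1.157.
Ratio = 1.494/1.157 ≈ 1.29.

1.29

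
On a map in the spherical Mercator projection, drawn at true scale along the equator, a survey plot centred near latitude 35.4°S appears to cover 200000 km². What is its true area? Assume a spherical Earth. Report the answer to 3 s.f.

133000 km²

For Mercator, h = k = sec φ (a conformal cylindrical projection has a single point scale, 1/cos φ).
Areal scale = k² = sec²φ = 1/cos²(35.4°) = 1/0.8151² = 1.505.
True area = apparent / (areal scale) = 200000 / 1.505 ≈ 133000 km².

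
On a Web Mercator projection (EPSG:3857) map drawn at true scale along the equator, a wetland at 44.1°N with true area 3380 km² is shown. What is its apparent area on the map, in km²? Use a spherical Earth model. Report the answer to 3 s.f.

For Mercator, h = k = sec φ (a conformal cylindrical projection has a single point scale, 1/cos φ).
Areal scale = k² = sec²φ = 1/cos²(44.1°) = 1/0.7181² = 1.939.
Apparent area = 3380 × 1.939 ≈ 6550 km².

6550 km²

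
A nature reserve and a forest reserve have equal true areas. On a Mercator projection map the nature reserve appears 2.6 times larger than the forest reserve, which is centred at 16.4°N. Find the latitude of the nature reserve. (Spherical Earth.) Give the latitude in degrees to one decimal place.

On Mercator, (apparent₁)/(apparent₂) = sec²φ₁ / sec²φ₂ when true areas are equal.
cos²φ₂ / cos²φ₁ = 2.6  ⇒  cos φ₁ = cos 16.4° / √2.6 = 0.9593/1.612 = 0.5949.
φ₁ = arccos(0.5949) ≈ 53.5°.

53.5°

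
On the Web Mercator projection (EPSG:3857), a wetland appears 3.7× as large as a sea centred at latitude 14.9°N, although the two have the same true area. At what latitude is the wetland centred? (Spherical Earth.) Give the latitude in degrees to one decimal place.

Mercator areal scale is sec²φ, so apparent-area ratio = sec²φ₁ / sec²φ₂ = cos²φ₂ / cos²φ₁.
cos²φ₂ / cos²φ₁ = 3.7  ⇒  cos φ₁ = cos 14.9° / √3.7 = 0.9664/1.924 = 0.5024.
φ₁ = arccos(0.5024) ≈ 59.8°.

59.8°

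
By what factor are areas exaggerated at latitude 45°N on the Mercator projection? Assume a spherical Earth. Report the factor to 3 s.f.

2.00

Mercator is conformal, so the point scale is isotropic: h = k = sec φ = 1/cos φ.
Areal scale = k² = sec²φ = 1/cos²(45°) = 1/0.7071² = 2.000.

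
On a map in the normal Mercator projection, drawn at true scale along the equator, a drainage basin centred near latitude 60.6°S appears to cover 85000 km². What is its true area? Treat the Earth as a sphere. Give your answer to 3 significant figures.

20500 km²

Mercator is conformal, so the point scale is isotropic: h = k = sec φ = 1/cos φ.
Areal scale = k² = sec²φ = 1/cos²(60.6°) = 1/0.4909² = 4.150.
True area = apparent / (areal scale) = 85000 / 4.150 ≈ 20500 km².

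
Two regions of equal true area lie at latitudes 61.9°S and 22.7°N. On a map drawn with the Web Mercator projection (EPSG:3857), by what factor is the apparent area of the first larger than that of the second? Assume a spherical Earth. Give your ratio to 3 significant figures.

Mercator areal scale is sec²φ.
At 61.9°: sec²(61.9°) = 1/0.4710² = 4.508.
At 22.7°: sec²(22.7°) = 1/0.9225² = 1.175.
Ratio = 4.508/1.175 = cos²(22.7°)/cos²(61.9°) ≈ 3.84.

3.84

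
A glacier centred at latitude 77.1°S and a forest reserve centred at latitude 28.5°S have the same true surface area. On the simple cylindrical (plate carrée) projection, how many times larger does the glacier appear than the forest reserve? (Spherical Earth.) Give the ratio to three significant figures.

3.94

Plate carrée maps x = Rλ, y = Rφ. The meridian scale is h = 1 and the parallel scale is k = 1/cos φ = sec φ.
Areal scale at 77.1°: h·k = 1.000 × 4.479 = 4.479.
Areal scale at 28.5°: h·k = 1.000 × 1.138 = 1.138.
Ratio = 4.479/1.138 ≈ 3.94.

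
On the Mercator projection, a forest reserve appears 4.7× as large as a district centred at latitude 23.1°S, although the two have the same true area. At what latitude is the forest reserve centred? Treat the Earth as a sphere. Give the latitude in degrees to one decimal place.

64.9°

On Mercator, (apparent₁)/(apparent₂) = sec²φ₁ / sec²φ₂ when true areas are equal.
cos²φ₂ / cos²φ₁ = 4.7  ⇒  cos φ₁ = cos 23.1° / √4.7 = 0.9198/2.168 = 0.4243.
φ₁ = arccos(0.4243) ≈ 64.9°.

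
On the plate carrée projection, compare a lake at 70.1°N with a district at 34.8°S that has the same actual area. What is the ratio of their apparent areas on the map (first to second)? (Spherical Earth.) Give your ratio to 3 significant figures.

2.41

Plate carrée maps x = Rλ, y = Rφ. The meridian scale is h = 1 and the parallel scale is k = 1/cos φ = sec φ.
Areal scale at 70.1°: h·k = 1.000 × 2.938 = 2.938.
Areal scale at 34.8°: h·k = 1.000 × 1.218 = 1.218.
Ratio = 2.938/1.218 ≈ 2.41.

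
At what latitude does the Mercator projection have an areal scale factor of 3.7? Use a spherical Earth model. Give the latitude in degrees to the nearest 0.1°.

Mercator areal scale is sec²φ.
sec²φ = 3.7  ⇒  cos²φ = 0.2703  ⇒  cos φ = 0.5199.
φ = arccos(0.5199) ≈ 58.7°.

58.7°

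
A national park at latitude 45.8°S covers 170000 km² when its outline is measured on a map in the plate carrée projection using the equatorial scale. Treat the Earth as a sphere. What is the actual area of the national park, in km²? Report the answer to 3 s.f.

119000 km²

For the equirectangular projection with φ₀ = 0 (plate carrée), h = 1 along meridians and k = sec φ along parallels.
Areal scale = h·k = 1 × sec φ; at 45.8°, h = 1.000, k = 1.434, so h·k = 1.434.
True area = apparent / (areal scale) = 170000 / 1.434 ≈ 119000 km².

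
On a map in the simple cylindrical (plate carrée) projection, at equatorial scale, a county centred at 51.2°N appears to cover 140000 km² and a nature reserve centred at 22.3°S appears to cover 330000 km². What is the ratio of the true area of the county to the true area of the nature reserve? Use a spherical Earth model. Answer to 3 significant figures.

Plate carrée has h = 1 and k = sec φ, giving areal scale sec φ; true area = (apparent area) · cos φ.
True area of county: 140000 × cos(51.2°) = 140000 × 0.6266 = 87720 km².
True area of nature reserve: 330000 × cos(22.3°) = 330000 × 0.9252 = 305300 km².
Ratio = 87720 / 305300 ≈ 0.287.

0.287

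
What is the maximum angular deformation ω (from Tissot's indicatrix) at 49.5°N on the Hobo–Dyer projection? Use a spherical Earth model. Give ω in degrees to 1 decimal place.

22.8°

Hobo–Dyer is a cylindrical equal-area projection with standard parallels at ±37.5°. For cylindrical equal-area with standard parallel φ₀, h = cos φ / cos φ₀ and k = cos φ₀ / cos φ, so h·k = 1.
At 49.5°: h = 0.8186, k = 1.222; principal scales a = 1.222, b = 0.8186.
sin(ω/2) = (a − b)/(a + b) = 0.4030/2.040 = 0.1975, so ω = 2 arcsin(0.1975) ≈ 22.8°.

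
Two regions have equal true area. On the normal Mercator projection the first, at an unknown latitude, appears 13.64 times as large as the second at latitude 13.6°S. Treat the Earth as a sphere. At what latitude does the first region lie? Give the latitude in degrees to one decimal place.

For equal true areas on Mercator, apparent areas scale as sec²φ, so the ratio is cos²φ₂ / cos²φ₁.
cos²φ₂ / cos²φ₁ = 13.64  ⇒  cos φ₁ = cos 13.6° / √13.64 = 0.9720/3.693 = 0.2632.
φ₁ = arccos(0.2632) ≈ 74.7°.

74.7°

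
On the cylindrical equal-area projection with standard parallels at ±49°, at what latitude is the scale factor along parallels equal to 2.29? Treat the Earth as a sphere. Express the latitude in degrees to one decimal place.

73.4°

For cylindrical equal-area with standard parallel φ₀, h = cos φ / cos φ₀ and k = cos φ₀ / cos φ, so h·k = 1.
k = cos φ₀ / cos φ = 2.29  ⇒  cos φ = cos 49° / 2.29 = 0.2865.
φ = arccos(0.2865) ≈ 73.4°.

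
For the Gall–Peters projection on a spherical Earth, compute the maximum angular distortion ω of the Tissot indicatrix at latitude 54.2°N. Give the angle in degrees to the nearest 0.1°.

The Gall–Peters projection is cylindrical equal-area with φ₀ = 45°. A cylindrical equal-area projection with standard parallel φ₀ has meridian scale h = cos φ / cos φ₀ and parallel scale k = cos φ₀ / cos φ (so areas are preserved, h·k = 1).
At 54.2°: h = 0.8273, k = 1.209; principal scales a = 1.209, b = 0.8273.
sin(ω/2) = (a − b)/(a + b) = 0.3816/2.036 = 0.1874, so ω = 2 arcsin(0.1874) ≈ 21.6°.

21.6°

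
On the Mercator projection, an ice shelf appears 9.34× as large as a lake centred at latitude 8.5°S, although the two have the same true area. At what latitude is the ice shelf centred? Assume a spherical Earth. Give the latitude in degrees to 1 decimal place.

71.1°

For equal true areas on Mercator, apparent areas scale as sec²φ, so the ratio is cos²φ₂ / cos²φ₁.
cos²φ₂ / cos²φ₁ = 9.34  ⇒  cos φ₁ = cos 8.5° / √9.34 = 0.9890/3.056 = 0.3236.
φ₁ = arccos(0.3236) ≈ 71.1°.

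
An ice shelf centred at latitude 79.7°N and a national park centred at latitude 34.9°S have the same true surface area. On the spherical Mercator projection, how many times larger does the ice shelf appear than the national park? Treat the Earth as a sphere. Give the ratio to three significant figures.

21.0

On Mercator, area is exaggerated by sec²φ = 1/cos²φ.
At 79.7°: sec²(79.7°) = 1/0.1788² = 31.28.
At 34.9°: sec²(34.9°) = 1/0.8202² = 1.487.
Ratio = 31.28/1.487 = cos²(34.9°)/cos²(79.7°) ≈ 21.0.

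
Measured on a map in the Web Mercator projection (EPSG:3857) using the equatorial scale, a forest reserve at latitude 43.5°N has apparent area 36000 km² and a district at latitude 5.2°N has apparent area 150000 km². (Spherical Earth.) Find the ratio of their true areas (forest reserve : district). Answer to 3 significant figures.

On Mercator the areal scale is sec²φ, so true area = apparent × cos²φ.
True area of forest reserve: 36000 × cos²(43.5°) = 36000 × 0.5262 = 18940 km².
True area of district: 150000 × cos²(5.2°) = 150000 × 0.9918 = 148800 km².
Ratio = 18940 / 148800 ≈ 0.127.

0.127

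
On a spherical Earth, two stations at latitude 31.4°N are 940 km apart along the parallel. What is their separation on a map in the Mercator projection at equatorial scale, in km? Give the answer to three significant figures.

Mercator is conformal, so the point scale is isotropic: h = k = sec φ = 1/cos φ.
Along the parallel, k = sec 31.4° = 1/0.8536 = 1.172.
Map distance = 940 × 1.172 ≈ 1100 km.

1100 km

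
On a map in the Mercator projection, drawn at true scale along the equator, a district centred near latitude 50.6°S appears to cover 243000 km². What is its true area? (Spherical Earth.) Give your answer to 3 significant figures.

97900 km²

The Mercator projection is conformal; its linear scale factor is the same in every direction and equals sec φ = 1/cos φ.
Areal scale = k² = sec²φ = 1/cos²(50.6°) = 1/0.6347² = 2.482.
True area = apparent / (areal scale) = 243000 / 2.482 ≈ 97900 km².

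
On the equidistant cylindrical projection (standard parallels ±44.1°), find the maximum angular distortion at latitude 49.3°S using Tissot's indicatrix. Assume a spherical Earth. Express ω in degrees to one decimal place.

With standard parallel φ₀ = 44.1°, the equirectangular projection gives x = Rλ cos φ₀, y = Rφ, so h = 1 and k = cos 44.1° / cos φ.
At 49.3°: h = 1.000, k = 1.101; principal scales a = 1.101, b = 1.000.
sin(ω/2) = (a − b)/(a + b) = 0.1013/2.101 = 0.04819, so ω = 2 arcsin(0.04819) ≈ 5.5°.

5.5°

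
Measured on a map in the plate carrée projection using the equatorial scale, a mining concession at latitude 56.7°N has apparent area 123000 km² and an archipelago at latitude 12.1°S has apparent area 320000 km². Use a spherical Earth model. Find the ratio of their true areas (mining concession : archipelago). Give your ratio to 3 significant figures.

0.216

Plate carrée has h = 1 and k = sec φ, giving areal scale sec φ; true area = (apparent area) · cos φ.
True area of mining concession: 123000 × cos(56.7°) = 123000 × 0.5490 = 67530 km².
True area of archipelago: 320000 × cos(12.1°) = 320000 × 0.9778 = 312900 km².
Ratio = 67530 / 312900 ≈ 0.216.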